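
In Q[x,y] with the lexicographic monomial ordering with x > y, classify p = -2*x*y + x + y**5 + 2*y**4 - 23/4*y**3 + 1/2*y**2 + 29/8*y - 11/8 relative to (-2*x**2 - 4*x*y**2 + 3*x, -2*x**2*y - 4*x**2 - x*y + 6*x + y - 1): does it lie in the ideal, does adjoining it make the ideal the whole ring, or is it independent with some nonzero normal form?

First compute the reduced Gröbner basis of I by Buchberger's algorithm.
f_1 = -2*x**2 - 4*x*y**2 + 3*x, LT = x**2.
f_2 = -2*x**2*y - 4*x**2 - x*y + 6*x + y - 1, LT = x**2*y.

S(f_1,f_2): lcm = x**2*y. S = -2*x**2 + 2*x*y**3 - 2*x*y + 3*x + 1/2*y - 1/2.
  reduce S modulo (f_1, f_2):
  remainder 2*x*y**3 + 4*x*y**2 - 2*x*y + 1/2*y - 1/2 ≠ 0; add h_3 = 2*x*y**3 + 4*x*y**2 - 2*x*y + 1/2*y - 1/2 to the basis.

S(f_1,h_3): lcm = x**2*y**3. S = -2*x**2*y**2 + x**2*y + 2*x*y**5 - 3/2*x*y**3 - 1/4*x*y + 1/4*x.
  reduce S modulo (f_1, f_2, h_3):
  remainder -1/4*x*y + 1/4*x - 1/2*y**3 + 1/2*y**2 + 3/8*y - 3/8 ≠ 0; add h_4 = -1/4*x*y + 1/4*x - 1/2*y**3 + 1/2*y**2 + 3/8*y - 3/8 to the basis.

S(h_3,h_4): lcm = x*y**3. S = 3*x*y**2 - x*y - 2*y**5 + 2*y**4 + 3/2*y**3 - 3/2*y**2 + 1/4*y - 1/4.
  reduce S modulo (f_1, f_2, h_3, h_4):
  remainder 2*x - 2*y**5 - 4*y**4 + 7/2*y**3 + 7*y**2 - 5/4*y - 13/4 ≠ 0; add h_5 = 2*x - 2*y**5 - 4*y**4 + 7/2*y**3 + 7*y**2 - 5/4*y - 13/4 to the basis.

S(h_3,h_5): lcm = x*y**3. S = 2*x*y**2 - x*y + y**8 + 2*y**7 - 7/4*y**6 - 7/2*y**5 + 5/8*y**4 + 13/8*y**3 + 1/4*y - 1/4.
  reduce S modulo (f_1, f_2, h_3, h_4, h_5):
  remainder y**8 + 2*y**7 - 7/4*y**6 - 5/2*y**5 - 11/8*y**4 + 15/8*y**3 + 3/2*y**2 - 5/8*y - 1/8 ≠ 0; add h_6 = y**8 + 2*y**7 - 7/4*y**6 - 5/2*y**5 - 11/8*y**4 + 15/8*y**3 + 3/2*y**2 - 5/8*y - 1/8 to the basis.

S(h_4,h_5): lcm = x*y. S = -x + y**6 + 2*y**5 - 7/4*y**4 - 3/2*y**3 - 11/8*y**2 + 1/8*y + 3/2.
  reduce S modulo (f_1, f_2, h_3, h_4, h_5, h_6):
  remainder y**6 + y**5 - 15/4*y**4 + 1/4*y**3 + 17/8*y**2 - 1/2*y - 1/8 ≠ 0; add h_7 = y**6 + y**5 - 15/4*y**4 + 1/4*y**3 + 17/8*y**2 - 1/2*y - 1/8 to the basis.

The other S-polynomials (S(f_2,h_3), S(f_1,h_4), S(f_2,h_4), S(f_1,h_5), S(f_2,h_5), S(f_1,h_6), S(f_2,h_6), S(h_3,h_6), S(h_4,h_6), S(h_5,h_6), S(f_1,h_7), S(f_2,h_7), S(h_3,h_7), S(h_4,h_7), S(h_5,h_7), S(h_6,h_7)) all reduce to 0 modulo the current basis, so we have a Gröbner basis.
Inter-reduce: drop elements whose leading term is divisible by another's, tail-reduce, and make monic.
Reduced Gröbner basis: {x - y**5 - 2*y**4 + 7/4*y**3 + 7/2*y**2 - 5/8*y - 13/8, y**6 + y**5 - 15/4*y**4 + 1/4*y**3 + 17/8*y**2 - 1/2*y - 1/8}.
Label its elements g_1 = x - y**5 - 2*y**4 + 7/4*y**3 + 7/2*y**2 - 5/8*y - 13/8, g_2 = y**6 + y**5 - 15/4*y**4 + 1/4*y**3 + 17/8*y**2 - 1/2*y - 1/8.

Reduce p = -2*x*y + x + y**5 + 2*y**4 - 23/4*y**3 + 1/2*y**2 + 29/8*y - 11/8 modulo G:
  leading term x*y: subtract (-2*y)·g_1 from -2*x*y + x + y**5 + 2*y**4 - 23/4*y**3 + 1/2*y**2 + 29/8*y - 11/8 → x - 2*y**6 - 3*y**5 + 11/2*y**4 + 5/4*y**3 - 3/4*y**2 + 3/8*y - 11/8
  leading term x: subtract (1)·g_1 from x - 2*y**6 - 3*y**5 + 11/2*y**4 + 5/4*y**3 - 3/4*y**2 + 3/8*y - 11/8 → -2*y**6 - 2*y**5 + 15/2*y**4 - 1/2*y**3 - 17/4*y**2 + y + 1/4
  leading term y**6: subtract (-2)·g_2 from -2*y**6 - 2*y**5 + 15/2*y**4 - 1/2*y**3 - 17/4*y**2 + y + 1/4 → 0
  normal form = 0.
Since the normal form is 0, p ∈ I.

The remainder on division by a Gröbner basis is unique — it is the normal form.

-2*x*y + x + y**5 + 2*y**4 - 23/4*y**3 + 1/2*y**2 + 29/8*y - 11/8 lies in I (it reduces to 0).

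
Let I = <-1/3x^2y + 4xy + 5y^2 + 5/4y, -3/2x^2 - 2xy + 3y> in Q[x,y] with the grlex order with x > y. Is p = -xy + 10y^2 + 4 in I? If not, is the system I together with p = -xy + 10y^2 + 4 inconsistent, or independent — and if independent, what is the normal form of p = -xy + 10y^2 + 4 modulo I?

First compute the reduced Gröbner basis of I by Buchberger's algorithm.
f_1 = -1/3x^2y + 4xy + 5y^2 + 5/4y, LT = x^2y.
f_2 = -3/2x^2 - 2xy + 3y, LT = x^2.

S(f_1,f_2): lcm = x^2y. S = -4/3xy^2 - 12xy - 13y^2 - 15/4y.
  reduce S modulo (f_1, f_2):
  remainder -4/3xy^2 - 12xy - 13y^2 - 15/4y ≠ 0; add h_3 = -4/3xy^2 - 12xy - 13y^2 - 15/4y to the basis.

S(f_1,h_3): lcm = x^2y^2. S = -9x^2y - 87/4xy^2 - 15y^3 - 45/16xy - 15/4y^2.
  reduce S modulo (f_1, f_2, h_3):
  remainder -15y^3 + 1359/16xy + 1173/16y^2 + 1755/64y ≠ 0; add h_4 = -15y^3 + 1359/16xy + 1173/16y^2 + 1755/64y to the basis.

The other S-polynomials (S(f_2,h_3), S(f_1,h_4), S(f_2,h_4), S(h_3,h_4)) all reduce to 0 modulo the current basis, so we have a Gröbner basis.
Inter-reduce: drop elements whose leading term is divisible by another's, tail-reduce, and make monic.
Reduced Gröbner basis: {xy^2 + 9xy + 39/4y^2 + 45/16y, y^3 - 453/80xy - 391/80y^2 - 117/64y, x^2 + 4/3xy - 2y}.
Label its elements g_1 = xy^2 + 9xy + 39/4y^2 + 45/16y, g_2 = y^3 - 453/80xy - 391/80y^2 - 117/64y, g_3 = x^2 + 4/3xy - 2y.

Reduce p = -xy + 10y^2 + 4 modulo G:
  leading term xy: no divisor's leading term divides it; move -xy to the remainder.
  leading term y^2: no divisor's leading term divides it; move 10y^2 to the remainder.
  leading term 1: no divisor's leading term divides it; move 4 to the remainder.
  normal form = -xy + 10y^2 + 4.
The normal form is nonzero, so p ∉ I. Since p minus its normal form lies in I, I + (p) = I + (r) where r = -xy + 10y^2 + 4; decide whether this ideal is the whole ring.
Run Buchberger on G together with r (pairs among the g_i already reduce to 0 since G is a Gröbner basis):
g_1 = xy^2 + 9xy + 39/4y^2 + 45/16y, LT = xy^2.
g_2 = y^3 - 453/80xy - 391/80y^2 - 117/64y, LT = y^3.
g_3 = x^2 + 4/3xy - 2y, LT = x^2.
r = -xy + 10y^2 + 4, LT = xy.

S(g_1,r): lcm = xy^2. S = 10y^3 + 9xy + 39/4y^2 + 109/16y.
  reduce S modulo (g_1, g_2, g_3, r):
  remainder 5719/8y^2 + 803/32y + 525/2 ≠ 0; add m_5 = 5719/8y^2 + 803/32y + 525/2 to the basis.

S(g_2,r): lcm = xy^3. S = 10y^4 - 453/80x^2y - 391/80xy^2 - 117/64xy + 4y^2.
  reduce S modulo (g_1, g_2, g_3, r, m_5):
  remainder 45606901/1830080y + 2331597/65360 ≠ 0; add m_6 = 45606901/1830080y + 2331597/65360 to the basis.

S(g_3,r): lcm = x^2y. S = 34/3xy^2 - 2y^2 + 4x.
  reduce S modulo (g_1, g_2, g_3, r, m_5, m_6):
  remainder 4x - 156290583/45606901 ≠ 0; add m_7 = 4x - 156290583/45606901 to the basis.

S(g_1,m_5): lcm = xy^2. S = 205081/22876xy + 39/4y^2 - 300/817x + 45/16y.
  reduce S modulo (g_1, g_2, g_3, r, m_5, m_6, m_7):
  remainder 3799229638/260825866819 ≠ 0; add m_8 = 3799229638/260825866819 to the basis.

The other S-polynomials (S(g_1,g_2), S(g_1,g_3), S(g_2,g_3), S(g_2,m_5), S(g_3,m_5), S(r,m_5), S(g_1,m_6), S(g_2,m_6), S(g_3,m_6), S(r,m_6), S(m_5,m_6), S(g_1,m_7), S(g_2,m_7), S(g_3,m_7), S(r,m_7), S(m_5,m_7), S(m_6,m_7), S(g_1,m_8), S(g_2,m_8), S(g_3,m_8), S(r,m_8), S(m_5,m_8), S(m_6,m_8), S(m_7,m_8)) all reduce to 0 modulo the current basis, so we have a Gröbner basis.
Inter-reduce: drop elements whose leading term is divisible by another's, tail-reduce, and make monic.
Reduced Gröbner basis: {1}.
The reduced Gröbner basis of I + (p) is {1}: the ideal is the whole ring, so the enlarged system has no common solution — adjoining p is inconsistent.

Adjoining -xy + 10y^2 + 4 makes the ideal the whole ring: the system is inconsistent.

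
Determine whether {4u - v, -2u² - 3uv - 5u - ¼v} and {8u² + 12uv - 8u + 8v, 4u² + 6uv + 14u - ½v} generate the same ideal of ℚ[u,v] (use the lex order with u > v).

For a fixed monomial order, each ideal has a unique reduced Gröbner basis; comparing bases decides equality.
Buchberger on the first generating set:
f_1 = 4u - v, LT = u.
f_2 = -2u² - 3uv - 5u - ¼v, LT = u².

S(f_1,f_2): lcm = u². S = -7/4uv - 5/2u - ⅛v.
  reduce S modulo (f_1, f_2):
  remainder -7/16v² - ¾v ≠ 0; add g_3 = -7/16v² - ¾v to the basis.

The other S-polynomials (S(f_1,g_3), S(f_2,g_3)) all reduce to 0 modulo the current basis, so we have a Gröbner basis.
Inter-reduce: drop elements whose leading term is divisible by another's, tail-reduce, and make monic.
Reduced Gröbner basis: {u - ¼v, v² + 12/7v}.

Buchberger on the second generating set:
h_1 = 8u² + 12uv - 8u + 8v, LT = u².
h_2 = 4u² + 6uv + 14u - ½v, LT = u².

S(h_1,h_2): lcm = u². S = -9/2u + 9/8v.
  reduce S modulo (h_1, h_2):
  remainder -9/2u + 9/8v ≠ 0; add k_3 = -9/2u + 9/8v to the basis.

S(h_1,k_3): lcm = u². S = 7/4uv - u + v.
  reduce S modulo (h_1, h_2, k_3):
  remainder 7/16v² + ¾v ≠ 0; add k_4 = 7/16v² + ¾v to the basis.

The other S-polynomials (S(h_2,k_3), S(h_1,k_4), S(h_2,k_4), S(k_3,k_4)) all reduce to 0 modulo the current basis, so we have a Gröbner basis.
Inter-reduce: drop elements whose leading term is divisible by another's, tail-reduce, and make monic.
Reduced Gröbner basis: {u - ¼v, v² + 12/7v}.

These coincide, so the ideals are equal.

Yes, the ideals are equal.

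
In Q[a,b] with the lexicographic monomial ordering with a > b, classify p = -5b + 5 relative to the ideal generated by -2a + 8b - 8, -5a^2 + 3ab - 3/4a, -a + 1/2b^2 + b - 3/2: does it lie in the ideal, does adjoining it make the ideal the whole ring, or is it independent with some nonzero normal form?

-5b + 5 lies in I (it reduces to 0).

First compute the reduced Gröbner basis of I by Buchberger's algorithm.
f_1 = -2a + 8b - 8, LT = a.
f_2 = -5a^2 + 3ab - 3/4a, LT = a^2.
f_3 = -a + 1/2b^2 + b - 3/2, LT = a.

S(f_1,f_2): lcm = a^2. S = -17/5ab + 77/20a.
  leading term ab: subtract (17/10b)·f_1 from -17/5ab + 77/20a → 77/20a - 68/5b^2 + 68/5b
  leading term a: subtract (-77/40)·f_1 from 77/20a - 68/5b^2 + 68/5b → -68/5b^2 + 29b - 77/5
  leading term b^2: no divisor's leading term divides it; move -68/5b^2 to the remainder.
  leading term b: no divisor's leading term divides it; move 29b to the remainder.
  leading term 1: no divisor's leading term divides it; move -77/5 to the remainder.
  remainder -68/5b^2 + 29b - 77/5 ≠ 0; add h_4 = -68/5b^2 + 29b - 77/5 to the basis.

S(f_1,f_3): lcm = a. S = 1/2b^2 - 3b + 5/2.
  leading term b^2: subtract (-5/136)·h_4 from 1/2b^2 - 3b + 5/2 → -263/136b + 263/136
  leading term b: no divisor's leading term divides it; move -263/136b to the remainder.
  leading term 1: no divisor's leading term divides it; move 263/136 to the remainder.
  remainder -263/136b + 263/136 ≠ 0; add h_5 = -263/136b + 263/136 to the basis.

The other S-polynomials (S(f_2,f_3), S(f_1,h_4), S(f_2,h_4), S(f_3,h_4), S(f_1,h_5), S(f_2,h_5), S(f_3,h_5), S(h_4,h_5)) all reduce to 0 modulo the current basis, so we have a Gröbner basis.
Inter-reduce: drop elements whose leading term is divisible by another's, tail-reduce, and make monic.
Reduced Gröbner basis: {a, b - 1}.
Label its elements g_1 = a, g_2 = b - 1.

Reduce p = -5b + 5 modulo G:
  leading term b: subtract (-5)·g_2 from -5b + 5 → 0
  normal form = 0.
Since the normal form is 0, p ∈ I.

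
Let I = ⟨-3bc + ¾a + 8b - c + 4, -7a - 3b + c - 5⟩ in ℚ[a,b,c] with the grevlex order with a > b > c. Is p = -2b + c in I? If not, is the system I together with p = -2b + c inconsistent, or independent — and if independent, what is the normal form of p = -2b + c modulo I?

-2b + c is independent of I; its normal form modulo I is -2b + c.

First compute the reduced Gröbner basis of I by Buchberger's algorithm.
f_1 = -3bc + ¾a + 8b - c + 4, LT = bc.
f_2 = -7a - 3b + c - 5, LT = a.

The S-polynomials (S(f_1,f_2)) all reduce to 0 modulo the current basis, so we have a Gröbner basis.
Inter-reduce: drop elements whose leading term is divisible by another's, tail-reduce, and make monic.
Reduced Gröbner basis: {bc - 215/84b + 25/84c - 97/84, a + 3/7b - 1/7c + 5/7}.
Label its elements g_1 = bc - 215/84b + 25/84c - 97/84, g_2 = a + 3/7b - 1/7c + 5/7.

Reduce p = -2b + c modulo G:
  leading term b: no divisor's leading term divides it; move -2b to the remainder.
  leading term c: no divisor's leading term divides it; move c to the remainder.
  normal form = -2b + c.
The normal form is nonzero, so p ∉ I. Since p minus its normal form lies in I, I + (p) = I + (r) where r = -2b + c; decide whether this ideal is the whole ring.
Run Buchberger on G together with r (pairs among the g_i already reduce to 0 since G is a Gröbner basis):
g_1 = bc - 215/84b + 25/84c - 97/84, LT = bc.
g_2 = a + 3/7b - 1/7c + 5/7, LT = a.
r = -2b + c, LT = b.

S(g_1,r): lcm = bc. S = ½c² - 215/84b + 25/84c - 97/84.
  reduce S modulo (g_1, g_2, r):
  remainder ½c² - 55/56c - 97/84 ≠ 0; add m_4 = ½c² - 55/56c - 97/84 to the basis.

The other S-polynomials (S(g_1,g_2), S(g_2,r), S(g_1,m_4), S(g_2,m_4), S(r,m_4)) all reduce to 0 modulo the current basis, so we have a Gröbner basis.
Inter-reduce: drop elements whose leading term is divisible by another's, tail-reduce, and make monic.
Reduced Gröbner basis: {c² - 55/28c - 97/42, a + 1/14c + 5/7, b - ½c}.
The reduced Gröbner basis of I + (p) is {c² - 55/28c - 97/42, a + 1/14c + 5/7, b - ½c} ≠ {1}, a proper ideal, so the enlarged system stays consistent: p is independent of I, with normal form -2b + c.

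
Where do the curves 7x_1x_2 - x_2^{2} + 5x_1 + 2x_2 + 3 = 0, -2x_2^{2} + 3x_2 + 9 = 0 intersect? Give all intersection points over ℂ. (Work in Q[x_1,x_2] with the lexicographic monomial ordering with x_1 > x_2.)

Compute a lex Gröbner basis by Buchberger's algorithm.
f_1 = 7x_1x_2 + 5x_1 - x_2^{2} + 2x_2 + 3, LT = x_1x_2.
f_2 = -2x_2^{2} + 3x_2 + 9, LT = x_2^{2}.

S(f_1,f_2): lcm = x_1x_2^{2}. S = \tfrac{31}{14}x_1x_2 + \tfrac{9}{2}x_1 - \tfrac{1}{7}x_2^{3} + \tfrac{2}{7}x_2^{2} + \tfrac{3}{7}x_2.
  leading term x_1x_2: subtract (\tfrac{31}{98})·f_1 from \tfrac{31}{14}x_1x_2 + \tfrac{9}{2}x_1 - \tfrac{1}{7}x_2^{3} + \tfrac{2}{7}x_2^{2} + \tfrac{3}{7}x_2 → \tfrac{143}{49}x_1 - \tfrac{1}{7}x_2^{3} + \tfrac{59}{98}x_2^{2} - \tfrac{10}{49}x_2 - \tfrac{93}{98}
  leading term x_1: no divisor's leading term divides it; move \tfrac{143}{49}x_1 to the remainder.
  leading term x_2^{3}: subtract (\tfrac{1}{14}x_2)·f_2 from -\tfrac{1}{7}x_2^{3} + \tfrac{59}{98}x_2^{2} - \tfrac{10}{49}x_2 - \tfrac{93}{98} → \tfrac{19}{49}x_2^{2} - \tfrac{83}{98}x_2 - \tfrac{93}{98}
  leading term x_2^{2}: subtract (-\tfrac{19}{98})·f_2 from \tfrac{19}{49}x_2^{2} - \tfrac{83}{98}x_2 - \tfrac{93}{98} → -\tfrac{13}{49}x_2 + \tfrac{39}{49}
  leading term x_2: no divisor's leading term divides it; move -\tfrac{13}{49}x_2 to the remainder.
  leading term 1: no divisor's leading term divides it; move \tfrac{39}{49} to the remainder.
  remainder \tfrac{143}{49}x_1 - \tfrac{13}{49}x_2 + \tfrac{39}{49} ≠ 0; add h_3 = \tfrac{143}{49}x_1 - \tfrac{13}{49}x_2 + \tfrac{39}{49} to the basis.

The other S-polynomials (S(f_1,h_3), S(f_2,h_3)) all reduce to 0 modulo the current basis, so we have a Gröbner basis.
Inter-reduce: drop elements whose leading term is divisible by another's, tail-reduce, and make monic.
Reduced Gröbner basis: {x_1 - \tfrac{1}{11}x_2 + \tfrac{3}{11}, x_2^{2} - \tfrac{3}{2}x_2 - \tfrac{9}{2}}.

Elimination: the polynomial x_2^{2} - \tfrac{3}{2}x_2 - \tfrac{9}{2} lies in the elimination ideal for x_2, so x_2 ∈ {-3/2, 3}. For each such x_2, the remaining basis elements (now univariate) give the rest of the solution.
  x_2 = -3/2: the earlier basis element becomes x_1 + \tfrac{9}{22} = 0, giving x_1 = -9/22 — point (-9/22, -3/2).
  x_2 = 3: the earlier basis element becomes x_1 = 0, giving x_1 = 0 — point (0, 3).
Check: every point annihilates each of the original generators.

{(-9/22, -3/2), (0, 3)}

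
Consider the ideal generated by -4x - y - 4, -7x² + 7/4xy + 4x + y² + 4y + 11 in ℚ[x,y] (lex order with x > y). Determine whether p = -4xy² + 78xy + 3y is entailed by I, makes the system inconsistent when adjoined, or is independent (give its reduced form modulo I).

-4xy² + 78xy + 3y is independent of I; its normal form modulo I is -30y.

First compute the reduced Gröbner basis of I by Buchberger's algorithm.
f_1 = -4x - y - 4, LT = x.
f_2 = -7x² + 7/4xy + 4x + y² + 4y + 11, LT = x².

S(f_1,f_2): lcm = x². S = ½xy + 11/7x + 1/7y² + 4/7y + 11/7.
  leading term xy: subtract (-⅛y)·f_1 from ½xy + 11/7x + 1/7y² + 4/7y + 11/7 → 11/7x + 1/56y² + 1/14y + 11/7
  leading term x: subtract (-11/28)·f_1 from 11/7x + 1/56y² + 1/14y + 11/7 → 1/56y² - 9/28y
  leading term y²: no divisor's leading term divides it; move 1/56y² to the remainder.
  leading term y: no divisor's leading term divides it; move -9/28y to the remainder.
  remainder 1/56y² - 9/28y ≠ 0; add h_3 = 1/56y² - 9/28y to the basis.

The other S-polynomials (S(f_1,h_3), S(f_2,h_3)) all reduce to 0 modulo the current basis, so we have a Gröbner basis.
Inter-reduce: drop elements whose leading term is divisible by another's, tail-reduce, and make monic.
Reduced Gröbner basis: {x + ¼y + 1, y² - 18y}.
Label its elements g_1 = x + ¼y + 1, g_2 = y² - 18y.

Reduce p = -4xy² + 78xy + 3y modulo G:
  leading term xy²: subtract (-4y²)·g_1 from -4xy² + 78xy + 3y → 78xy + y³ + 4y² + 3y
  leading term xy: subtract (78y)·g_1 from 78xy + y³ + 4y² + 3y → y³ - 31/2y² - 75y
  leading term y³: subtract (y)·g_2 from y³ - 31/2y² - 75y → 5/2y² - 75y
  leading term y²: subtract (5/2)·g_2 from 5/2y² - 75y → -30y
  leading term y: no divisor's leading term divides it; move -30y to the remainder.
  normal form = -30y.
The normal form is nonzero, so p ∉ I. Since p minus its normal form lies in I, I + (p) = I + (r) where r = -30y; decide whether this ideal is the whole ring.
Run Buchberger on G together with r (pairs among the g_i already reduce to 0 since G is a Gröbner basis):
g_1 = x + ¼y + 1, LT = x.
g_2 = y² - 18y, LT = y².
r = -30y, LT = y.

The S-polynomials (S(g_1,g_2), S(g_1,r), S(g_2,r)) all reduce to 0 modulo the current basis, so we have a Gröbner basis.
Inter-reduce: drop elements whose leading term is divisible by another's, tail-reduce, and make monic.
Reduced Gröbner basis: {x + 1, y}.
The reduced Gröbner basis of I + (p) is {x + 1, y} ≠ {1}, a proper ideal, so the enlarged system stays consistent: p is independent of I, with normal form -30y.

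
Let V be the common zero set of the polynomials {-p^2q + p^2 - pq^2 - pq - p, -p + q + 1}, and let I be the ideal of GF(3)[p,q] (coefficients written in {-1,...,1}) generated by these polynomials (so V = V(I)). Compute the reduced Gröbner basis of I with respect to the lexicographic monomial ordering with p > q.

f_1 = -p^2q + p^2 - pq^2 - pq - p, LT = p^2q.
f_2 = -p + q + 1, LT = p.

S(f_1,f_2): lcm = p^2q. S = -p^2 - pq^2 - pq + p.
  reduce S modulo (f_1, f_2):
  remainder -q^3 + q ≠ 0; add g_3 = -q^3 + q to the basis.

The other S-polynomials (S(f_1,g_3), S(f_2,g_3)) all reduce to 0 modulo the current basis, so we have a Gröbner basis.
Inter-reduce: drop elements whose leading term is divisible by another's, tail-reduce, and make monic.

G = {p - q - 1, q^3 - q}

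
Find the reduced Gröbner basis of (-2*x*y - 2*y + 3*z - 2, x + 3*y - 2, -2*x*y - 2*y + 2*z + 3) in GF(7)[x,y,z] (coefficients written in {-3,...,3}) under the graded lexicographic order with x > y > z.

G = {y**2 - y + 1, x + 3*y - 2, z + 2}

f_1 = -2*x*y - 2*y + 3*z - 2, LT = x*y.
f_2 = x + 3*y - 2, LT = x.
f_3 = -2*x*y - 2*y + 2*z + 3, LT = x*y.

S(f_1,f_2): lcm = x*y. S = -3*y**2 + 3*y + 2*z + 1.
  reduce S modulo (f_1, f_2, f_3):
  remainder -3*y**2 + 3*y + 2*z + 1 ≠ 0; add g_4 = -3*y**2 + 3*y + 2*z + 1 to the basis.

S(f_1,f_3): lcm = x*y. S = 3*z - 1.
  reduce S modulo (f_1, f_2, f_3, g_4):
  remainder 3*z - 1 ≠ 0; add g_5 = 3*z - 1 to the basis.

The other S-polynomials (S(f_2,f_3), S(f_1,g_4), S(f_2,g_4), S(f_3,g_4), S(f_1,g_5), S(f_2,g_5), S(f_3,g_5), S(g_4,g_5)) all reduce to 0 modulo the current basis, so we have a Gröbner basis.
Inter-reduce: drop elements whose leading term is divisible by another's, tail-reduce, and make monic.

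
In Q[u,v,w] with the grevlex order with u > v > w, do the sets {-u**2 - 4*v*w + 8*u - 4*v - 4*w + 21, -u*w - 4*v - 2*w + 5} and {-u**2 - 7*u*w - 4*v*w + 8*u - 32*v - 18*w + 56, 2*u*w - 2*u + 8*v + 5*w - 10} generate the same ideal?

No, the ideals differ.

Since reduced Gröbner bases are canonical representatives of ideals under a given ordering, it suffices to compute and compare them.
Buchberger on the first generating set:
f_1 = -u**2 - 4*v*w + 8*u - 4*v - 4*w + 21, LT = u**2.
f_2 = -u*w - 4*v - 2*w + 5, LT = u*w.

S(f_1,f_2): lcm = u**2*w. S = 4*v*w**2 - 4*u*v - 10*u*w + 4*v*w + 4*w**2 + 5*u - 21*w.
  leading term v*w**2: no divisor's leading term divides it; move 4*v*w**2 to the remainder.
  leading term u*v: no divisor's leading term divides it; move -4*u*v to the remainder.
  leading term u*w: subtract (10)·f_2 from -10*u*w + 4*v*w + 4*w**2 + 5*u - 21*w → 4*v*w + 4*w**2 + 5*u + 40*v - w - 50
  leading term v*w: no divisor's leading term divides it; move 4*v*w to the remainder.
  leading term w**2: no divisor's leading term divides it; move 4*w**2 to the remainder.
  leading term u: no divisor's leading term divides it; move 5*u to the remainder.
  leading term v: no divisor's leading term divides it; move 40*v to the remainder.
  leading term w: no divisor's leading term divides it; move -w to the remainder.
  leading term 1: no divisor's leading term divides it; move -50 to the remainder.
  remainder 4*v*w**2 - 4*u*v + 4*v*w + 4*w**2 + 5*u + 40*v - w - 50 ≠ 0; add g_3 = 4*v*w**2 - 4*u*v + 4*v*w + 4*w**2 + 5*u + 40*v - w - 50 to the basis.

The other S-polynomials (S(f_1,g_3), S(f_2,g_3)) all reduce to 0 modulo the current basis, so we have a Gröbner basis.
Inter-reduce: drop elements whose leading term is divisible by another's, tail-reduce, and make monic.
Reduced Gröbner basis: {v*w**2 - u*v + v*w + w**2 + 5/4*u + 10*v - 1/4*w - 25/2, u**2 + 4*v*w - 8*u + 4*v + 4*w - 21, u*w + 4*v + 2*w - 5}.

Buchberger on the second generating set:
h_1 = -u**2 - 7*u*w - 4*v*w + 8*u - 32*v - 18*w + 56, LT = u**2.
h_2 = 2*u*w - 2*u + 8*v + 5*w - 10, LT = u*w.

S(h_1,h_2): lcm = u**2*w. S = 7*u*w**2 + 4*v*w**2 + u**2 - 4*u*v - 21/2*u*w + 32*v*w + 18*w**2 + 5*u - 56*w.
  leading term u*w**2: subtract (7/2*w)·h_2 from 7*u*w**2 + 4*v*w**2 + u**2 - 4*u*v - 21/2*u*w + 32*v*w + 18*w**2 + 5*u - 56*w → 4*v*w**2 + u**2 - 4*u*v - 7/2*u*w + 4*v*w + 1/2*w**2 + 5*u - 21*w
  leading term v*w**2: no divisor's leading term divides it; move 4*v*w**2 to the remainder.
  leading term u**2: subtract (-1)·h_1 from u**2 - 4*u*v - 7/2*u*w + 4*v*w + 1/2*w**2 + 5*u - 21*w → -4*u*v - 21/2*u*w + 1/2*w**2 + 13*u - 32*v - 39*w + 56
  leading term u*v: no divisor's leading term divides it; move -4*u*v to the remainder.
  leading term u*w: subtract (-21/4)·h_2 from -21/2*u*w + 1/2*w**2 + 13*u - 32*v - 39*w + 56 → 1/2*w**2 + 5/2*u + 10*v - 51/4*w + 7/2
  leading term w**2: no divisor's leading term divides it; move 1/2*w**2 to the remainder.
  leading term u: no divisor's leading term divides it; move 5/2*u to the remainder.
  leading term v: no divisor's leading term divides it; move 10*v to the remainder.
  leading term w: no divisor's leading term divides it; move -51/4*w to the remainder.
  leading term 1: no divisor's leading term divides it; move 7/2 to the remainder.
  remainder 4*v*w**2 - 4*u*v + 1/2*w**2 + 5/2*u + 10*v - 51/4*w + 7/2 ≠ 0; add k_3 = 4*v*w**2 - 4*u*v + 1/2*w**2 + 5/2*u + 10*v - 51/4*w + 7/2 to the basis.

The other S-polynomials (S(h_1,k_3), S(h_2,k_3)) all reduce to 0 modulo the current basis, so we have a Gröbner basis.
Inter-reduce: drop elements whose leading term is divisible by another's, tail-reduce, and make monic.
Reduced Gröbner basis: {v*w**2 - u*v + 1/8*w**2 + 5/8*u + 5/2*v - 51/16*w + 7/8, u**2 + 4*v*w - u + 4*v + 1/2*w - 21, u*w - u + 4*v + 5/2*w - 5}.

These differ, so the ideals are not equal.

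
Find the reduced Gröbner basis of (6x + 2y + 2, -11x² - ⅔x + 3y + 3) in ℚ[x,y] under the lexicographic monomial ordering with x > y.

f_1 = 6x + 2y + 2, LT = x.
f_2 = -11x² - ⅔x + 3y + 3, LT = x².

S(f_1,f_2): lcm = x². S = ⅓xy + 3/11x + 3/11y + 3/11.
  leading term xy: subtract (1/18y)·f_1 from ⅓xy + 3/11x + 3/11y + 3/11 → 3/11x - 1/9y² + 16/99y + 3/11
  leading term x: subtract (1/22)·f_1 from 3/11x - 1/9y² + 16/99y + 3/11 → -1/9y² + 7/99y + 2/11
  leading term y²: no divisor's leading term divides it; move -1/9y² to the remainder.
  leading term y: no divisor's leading term divides it; move 7/99y to the remainder.
  leading term 1: no divisor's leading term divides it; move 2/11 to the remainder.
  remainder -1/9y² + 7/99y + 2/11 ≠ 0; add g_3 = -1/9y² + 7/99y + 2/11 to the basis.

The other S-polynomials (S(f_1,g_3), S(f_2,g_3)) all reduce to 0 modulo the current basis, so we have a Gröbner basis.
Inter-reduce: drop elements whose leading term is divisible by another's, tail-reduce, and make monic.

G = {x + ⅓y + ⅓, y² - 7/11y - 18/11}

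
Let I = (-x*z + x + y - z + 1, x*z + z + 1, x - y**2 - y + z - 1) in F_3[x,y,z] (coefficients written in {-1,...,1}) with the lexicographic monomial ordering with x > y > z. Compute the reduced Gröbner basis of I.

Buchberger's algorithm terminates because the ascending chain of leading-term ideals stabilizes.

f_1 = -x*z + x + y - z + 1, LT = x*z.
f_2 = x*z + z + 1, LT = x*z.
f_3 = x - y**2 - y + z - 1, LT = x.

S(f_1,f_2): lcm = x*z. S = -x - y + 1.
  leading term x: subtract (-1)·f_3 from -x - y + 1 → -y**2 + y + z
  leading term y**2: no divisor's leading term divides it; move -y**2 to the remainder.
  leading term y: no divisor's leading term divides it; move y to the remainder.
  leading term z: no divisor's leading term divides it; move z to the remainder.
  remainder -y**2 + y + z ≠ 0; add g_4 = -y**2 + y + z to the basis.

S(f_1,f_3): lcm = x*z. S = -x + y**2*z + y*z - y - z**2 - z - 1.
  leading term x: subtract (-1)·f_3 from -x + y**2*z + y*z - y - z**2 - z - 1 → y**2*z - y**2 + y*z + y - z**2 + 1
  leading term y**2*z: subtract (-z)·g_4 from y**2*z - y**2 + y*z + y - z**2 + 1 → -y**2 - y*z + y + 1
  leading term y**2: subtract (1)·g_4 from -y**2 - y*z + y + 1 → -y*z - z + 1
  leading term y*z: no divisor's leading term divides it; move -y*z to the remainder.
  leading term z: no divisor's leading term divides it; move -z to the remainder.
  leading term 1: no divisor's leading term divides it; move 1 to the remainder.
  remainder -y*z - z + 1 ≠ 0; add g_5 = -y*z - z + 1 to the basis.

S(f_2,f_3): lcm = x*z. S = y**2*z + y*z - z**2 - z + 1.
  leading term y**2*z: subtract (-z)·g_4 from y**2*z + y*z - z**2 - z + 1 → -y*z - z + 1
  leading term y*z: subtract (1)·g_5 from -y*z - z + 1 → 0
  remainder 0.

S(f_1,g_4): leading monomials are coprime, so the S-polynomial reduces to 0 (Buchberger's first criterion).
S(f_2,g_4): leading monomials are coprime, so the S-polynomial reduces to 0 (Buchberger's first criterion).
S(f_3,g_4): leading monomials are coprime, so the S-polynomial reduces to 0 (Buchberger's first criterion).
S(f_1,g_5): lcm = x*y*z. S = -x*y - x*z + x - y**2 + y*z - y.
  leading term x*y: subtract (-y)·f_3 from -x*y - x*z + x - y**2 + y*z - y → -x*z + x - y**3 + y**2 - y*z + y
  leading term x*z: subtract (1)·f_1 from -x*z + x - y**3 + y**2 - y*z + y → -y**3 + y**2 - y*z + z - 1
  leading term y**3: subtract (y)·g_4 from -y**3 + y**2 - y*z + z - 1 → y*z + z - 1
  leading term y*z: subtract (-1)·g_5 from y*z + z - 1 → 0
  remainder 0.

S(f_2,g_5): lcm = x*y*z. S = -x*z + x + y*z + y.
  leading term x*z: subtract (1)·f_1 from -x*z + x + y*z + y → y*z + z - 1
  leading term y*z: subtract (-1)·g_5 from y*z + z - 1 → 0
  remainder 0.

S(f_3,g_5): leading monomials are coprime, so the S-polynomial reduces to 0 (Buchberger's first criterion).
S(g_4,g_5): lcm = y**2*z. S = y*z + y - z**2.
  leading term y*z: subtract (-1)·g_5 from y*z + y - z**2 → y - z**2 - z + 1
  leading term y: no divisor's leading term divides it; move y to the remainder.
  leading term z**2: no divisor's leading term divides it; move -z**2 to the remainder.
  leading term z: no divisor's leading term divides it; move -z to the remainder.
  leading term 1: no divisor's leading term divides it; move 1 to the remainder.
  remainder y - z**2 - z + 1 ≠ 0; add g_6 = y - z**2 - z + 1 to the basis.

S(f_1,g_6): leading monomials are coprime, so the S-polynomial reduces to 0 (Buchberger's first criterion).
S(f_2,g_6): leading monomials are coprime, so the S-polynomial reduces to 0 (Buchberger's first criterion).
S(f_3,g_6): leading monomials are coprime, so the S-polynomial reduces to 0 (Buchberger's first criterion).
S(g_4,g_6): lcm = y**2. S = y*z**2 + y*z + y - z.
  leading term y*z**2: subtract (-z)·g_5 from y*z**2 + y*z + y - z → y*z + y - z**2
  leading term y*z: subtract (-1)·g_5 from y*z + y - z**2 → y - z**2 - z + 1
  leading term y: subtract (1)·g_6 from y - z**2 - z + 1 → 0
  remainder 0.

S(g_5,g_6): lcm = y*z. S = z**3 + z**2 - 1.
  leading term z**3: no divisor's leading term divides it; move z**3 to the remainder.
  leading term z**2: no divisor's leading term divides it; move z**2 to the remainder.
  leading term 1: no divisor's leading term divides it; move -1 to the remainder.
  remainder z**3 + z**2 - 1 ≠ 0; add g_7 = z**3 + z**2 - 1 to the basis.

S(f_1,g_7): lcm = x*z**3. S = x*z**2 + x - y*z**2 + z**3 - z**2.
  leading term x*z**2: subtract (-z)·f_1 from x*z**2 + x - y*z**2 + z**3 - z**2 → x*z + x - y*z**2 + y*z + z**3 + z**2 + z
  leading term x*z: subtract (-1)·f_1 from x*z + x - y*z**2 + y*z + z**3 + z**2 + z → -x - y*z**2 + y*z + y + z**3 + z**2 + 1
  leading term x: subtract (-1)·f_3 from -x - y*z**2 + y*z + y + z**3 + z**2 + 1 → -y**2 - y*z**2 + y*z + z**3 + z**2 + z
  leading term y**2: subtract (1)·g_4 from -y**2 - y*z**2 + y*z + z**3 + z**2 + z → -y*z**2 + y*z - y + z**3 + z**2
  leading term y*z**2: subtract (z)·g_5 from -y*z**2 + y*z - y + z**3 + z**2 → y*z - y + z**3 - z**2 - z
  leading term y*z: subtract (-1)·g_5 from y*z - y + z**3 - z**2 - z → -y + z**3 - z**2 + z + 1
  leading term y: subtract (-1)·g_6 from -y + z**3 - z**2 + z + 1 → z**3 + z**2 - 1
  leading term z**3: subtract (1)·g_7 from z**3 + z**2 - 1 → 0
  remainder 0.

S(f_2,g_7): lcm = x*z**3. S = -x*z**2 + x + z**3 + z**2.
  leading term x*z**2: subtract (z)·f_1 from -x*z**2 + x + z**3 + z**2 → -x*z + x - y*z + z**3 - z**2 - z
  leading term x*z: subtract (1)·f_1 from -x*z + x - y*z + z**3 - z**2 - z → -y*z - y + z**3 - z**2 - 1
  leading term y*z: subtract (1)·g_5 from -y*z - y + z**3 - z**2 - 1 → -y + z**3 - z**2 + z + 1
  leading term y: subtract (-1)·g_6 from -y + z**3 - z**2 + z + 1 → z**3 + z**2 - 1
  leading term z**3: subtract (1)·g_7 from z**3 + z**2 - 1 → 0
  remainder 0.

S(f_3,g_7): leading monomials are coprime, so the S-polynomial reduces to 0 (Buchberger's first criterion).
S(g_4,g_7): leading monomials are coprime, so the S-polynomial reduces to 0 (Buchberger's first criterion).
S(g_5,g_7): lcm = y*z**3. S = -y*z**2 + y + z**3 - z**2.
  leading term y*z**2: subtract (z)·g_5 from -y*z**2 + y + z**3 - z**2 → y + z**3 - z
  leading term y: subtract (1)·g_6 from y + z**3 - z → z**3 + z**2 - 1
  leading term z**3: subtract (1)·g_7 from z**3 + z**2 - 1 → 0
  remainder 0.

S(g_6,g_7): leading monomials are coprime, so the S-polynomial reduces to 0 (Buchberger's first criterion).
Every S-polynomial of the final basis reduces to 0, so we have a Gröbner basis.
Inter-reduce: drop elements whose leading term is divisible by another's, tail-reduce, and make monic.

G = {x + z**2 + z + 1, y - z**2 - z + 1, z**3 + z**2 - 1}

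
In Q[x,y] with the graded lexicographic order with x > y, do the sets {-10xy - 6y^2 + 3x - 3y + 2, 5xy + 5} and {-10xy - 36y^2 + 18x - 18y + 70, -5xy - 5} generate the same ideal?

No, the ideals differ.

Equality of ideals is decidable: compute both reduced Gröbner bases (unique for the ordering) and check whether they agree.
Buchberger on the first generating set:
f_1 = -10xy - 6y^2 + 3x - 3y + 2, LT = xy.
f_2 = 5xy + 5, LT = xy.

S(f_1,f_2): lcm = xy. S = 3/5y^2 - 3/10x + 3/10y - 6/5.
  reduce S modulo (f_1, f_2):
  remainder 3/5y^2 - 3/10x + 3/10y - 6/5 ≠ 0; add g_3 = 3/5y^2 - 3/10x + 3/10y - 6/5 to the basis.

S(f_1,g_3): lcm = xy^2. S = 3/5y^3 + 1/2x^2 - 4/5xy + 3/10y^2 + 2x - 1/5y.
  reduce S modulo (f_1, f_2, g_3):
  remainder 1/2x^2 + 2x + y + 1/2 ≠ 0; add g_4 = 1/2x^2 + 2x + y + 1/2 to the basis.

The other S-polynomials (S(f_2,g_3), S(f_1,g_4), S(f_2,g_4), S(g_3,g_4)) all reduce to 0 modulo the current basis, so we have a Gröbner basis.
Inter-reduce: drop elements whose leading term is divisible by another's, tail-reduce, and make monic.
Reduced Gröbner basis: {x^2 + 4x + 2y + 1, xy + 1, y^2 - 1/2x + 1/2y - 2}.

Buchberger on the second generating set:
h_1 = -10xy - 36y^2 + 18x - 18y + 70, LT = xy.
h_2 = -5xy - 5, LT = xy.

S(h_1,h_2): lcm = xy. S = 18/5y^2 - 9/5x + 9/5y - 8.
  reduce S modulo (h_1, h_2):
  remainder 18/5y^2 - 9/5x + 9/5y - 8 ≠ 0; add k_3 = 18/5y^2 - 9/5x + 9/5y - 8 to the basis.

S(h_1,k_3): lcm = xy^2. S = 18/5y^3 + 1/2x^2 - 23/10xy + 9/5y^2 + 20/9x - 7y.
  reduce S modulo (h_1, h_2, k_3):
  remainder 1/2x^2 + 20/9x + y + 1/2 ≠ 0; add k_4 = 1/2x^2 + 20/9x + y + 1/2 to the basis.

The other S-polynomials (S(h_2,k_3), S(h_1,k_4), S(h_2,k_4), S(k_3,k_4)) all reduce to 0 modulo the current basis, so we have a Gröbner basis.
Inter-reduce: drop elements whose leading term is divisible by another's, tail-reduce, and make monic.
Reduced Gröbner basis: {x^2 + 40/9x + 2y + 1, xy + 1, y^2 - 1/2x + 1/2y - 20/9}.

The bases are distinct; the ideals are different.
The choice of monomial ordering does not affect the verdict — as long as both bases are computed under the same ordering, their equality decides ideal equality.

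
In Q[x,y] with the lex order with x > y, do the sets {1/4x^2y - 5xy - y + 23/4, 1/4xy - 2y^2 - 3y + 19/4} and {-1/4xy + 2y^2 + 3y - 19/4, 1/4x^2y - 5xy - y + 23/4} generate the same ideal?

For a fixed monomial order, each ideal has a unique reduced Gröbner basis; comparing bases decides equality.
Buchberger on the first generating set:
f_1 = 1/4x^2y - 5xy - y + 23/4, LT = x^2y.
f_2 = 1/4xy - 2y^2 - 3y + 19/4, LT = xy.

S(f_1,f_2): lcm = x^2y. S = 8xy^2 - 8xy - 19x - 4y + 23.
  leading term xy^2: subtract (32y)·f_2 from 8xy^2 - 8xy - 19x - 4y + 23 → -8xy - 19x + 64y^3 + 96y^2 - 156y + 23
  leading term xy: subtract (-32)·f_2 from -8xy - 19x + 64y^3 + 96y^2 - 156y + 23 → -19x + 64y^3 + 32y^2 - 252y + 175
  leading term x: no divisor's leading term divides it; move -19x to the remainder.
  leading term y^3: no divisor's leading term divides it; move 64y^3 to the remainder.
  leading term y^2: no divisor's leading term divides it; move 32y^2 to the remainder.
  leading term y: no divisor's leading term divides it; move -252y to the remainder.
  leading term 1: no divisor's leading term divides it; move 175 to the remainder.
  remainder -19x + 64y^3 + 32y^2 - 252y + 175 ≠ 0; add g_3 = -19x + 64y^3 + 32y^2 - 252y + 175 to the basis.

S(f_1,g_3): lcm = x^2y. S = 64/19xy^4 + 32/19xy^3 - 252/19xy^2 - 205/19xy - 4y + 23.
  leading term xy^4: subtract (256/19y^3)·f_2 from 64/19xy^4 + 32/19xy^3 - 252/19xy^2 - 205/19xy - 4y + 23 → 32/19xy^3 - 252/19xy^2 - 205/19xy + 512/19y^5 + 768/19y^4 - 64y^3 - 4y + 23
  leading term xy^3: subtract (128/19y^2)·f_2 from 32/19xy^3 - 252/19xy^2 - 205/19xy + 512/19y^5 + 768/19y^4 - 64y^3 - 4y + 23 → -252/19xy^2 - 205/19xy + 512/19y^5 + 1024/19y^4 - 832/19y^3 - 32y^2 - 4y + 23
  leading term xy^2: subtract (-1008/19y)·f_2 from -252/19xy^2 - 205/19xy + 512/19y^5 + 1024/19y^4 - 832/19y^3 - 32y^2 - 4y + 23 → -205/19xy + 512/19y^5 + 1024/19y^4 - 2848/19y^3 - 3632/19y^2 + 248y + 23
  leading term xy: subtract (-820/19)·f_2 from -205/19xy + 512/19y^5 + 1024/19y^4 - 2848/19y^3 - 3632/19y^2 + 248y + 23 → 512/19y^5 + 1024/19y^4 - 2848/19y^3 - 5272/19y^2 + 2252/19y + 228
  leading term y^5: no divisor's leading term divides it; move 512/19y^5 to the remainder.
  leading term y^4: no divisor's leading term divides it; move 1024/19y^4 to the remainder.
  leading term y^3: no divisor's leading term divides it; move -2848/19y^3 to the remainder.
  leading term y^2: no divisor's leading term divides it; move -5272/19y^2 to the remainder.
  leading term y: no divisor's leading term divides it; move 2252/19y to the remainder.
  leading term 1: no divisor's leading term divides it; move 228 to the remainder.
  remainder 512/19y^5 + 1024/19y^4 - 2848/19y^3 - 5272/19y^2 + 2252/19y + 228 ≠ 0; add g_4 = 512/19y^5 + 1024/19y^4 - 2848/19y^3 - 5272/19y^2 + 2252/19y + 228 to the basis.

S(f_2,g_3): lcm = xy. S = 64/19y^4 + 32/19y^3 - 404/19y^2 - 53/19y + 19.
  leading term y^4: no divisor's leading term divides it; move 64/19y^4 to the remainder.
  leading term y^3: no divisor's leading term divides it; move 32/19y^3 to the remainder.
  leading term y^2: no divisor's leading term divides it; move -404/19y^2 to the remainder.
  leading term y: no divisor's leading term divides it; move -53/19y to the remainder.
  leading term 1: no divisor's leading term divides it; move 19 to the remainder.
  remainder 64/19y^4 + 32/19y^3 - 404/19y^2 - 53/19y + 19 ≠ 0; add g_5 = 64/19y^4 + 32/19y^3 - 404/19y^2 - 53/19y + 19 to the basis.

The other S-polynomials (S(f_1,g_4), S(f_2,g_4), S(g_3,g_4), S(f_1,g_5), S(f_2,g_5), S(g_3,g_5), S(g_4,g_5)) all reduce to 0 modulo the current basis, so we have a Gröbner basis.
Inter-reduce: drop elements whose leading term is divisible by another's, tail-reduce, and make monic.
Reduced Gröbner basis: {x - 64/19y^3 - 32/19y^2 + 252/19y - 175/19, y^4 + 1/2y^3 - 101/16y^2 - 53/64y + 361/64}.

Buchberger on the second generating set:
h_1 = -1/4xy + 2y^2 + 3y - 19/4, LT = xy.
h_2 = 1/4x^2y - 5xy - y + 23/4, LT = x^2y.

S(h_1,h_2): lcm = x^2y. S = -8xy^2 + 8xy + 19x + 4y - 23.
  leading term xy^2: subtract (32y)·h_1 from -8xy^2 + 8xy + 19x + 4y - 23 → 8xy + 19x - 64y^3 - 96y^2 + 156y - 23
  leading term xy: subtract (-32)·h_1 from 8xy + 19x - 64y^3 - 96y^2 + 156y - 23 → 19x - 64y^3 - 32y^2 + 252y - 175
  leading term x: no divisor's leading term divides it; move 19x to the remainder.
  leading term y^3: no divisor's leading term divides it; move -64y^3 to the remainder.
  leading term y^2: no divisor's leading term divides it; move -32y^2 to the remainder.
  leading term y: no divisor's leading term divides it; move 252y to the remainder.
  leading term 1: no divisor's leading term divides it; move -175 to the remainder.
  remainder 19x - 64y^3 - 32y^2 + 252y - 175 ≠ 0; add k_3 = 19x - 64y^3 - 32y^2 + 252y - 175 to the basis.

S(h_1,k_3): lcm = xy. S = 64/19y^4 + 32/19y^3 - 404/19y^2 - 53/19y + 19.
  leading term y^4: no divisor's leading term divides it; move 64/19y^4 to the remainder.
  leading term y^3: no divisor's leading term divides it; move 32/19y^3 to the remainder.
  leading term y^2: no divisor's leading term divides it; move -404/19y^2 to the remainder.
  leading term y: no divisor's leading term divides it; move -53/19y to the remainder.
  leading term 1: no divisor's leading term divides it; move 19 to the remainder.
  remainder 64/19y^4 + 32/19y^3 - 404/19y^2 - 53/19y + 19 ≠ 0; add k_4 = 64/19y^4 + 32/19y^3 - 404/19y^2 - 53/19y + 19 to the basis.

The other S-polynomials (S(h_2,k_3), S(h_1,k_4), S(h_2,k_4), S(k_3,k_4)) all reduce to 0 modulo the current basis, so we have a Gröbner basis.
Inter-reduce: drop elements whose leading term is divisible by another's, tail-reduce, and make monic.
Reduced Gröbner basis: {x - 64/19y^3 - 32/19y^2 + 252/19y - 175/19, y^4 + 1/2y^3 - 101/16y^2 - 53/64y + 361/64}.

The two bases agree; hence the ideals are identical.

Yes, the ideals are equal.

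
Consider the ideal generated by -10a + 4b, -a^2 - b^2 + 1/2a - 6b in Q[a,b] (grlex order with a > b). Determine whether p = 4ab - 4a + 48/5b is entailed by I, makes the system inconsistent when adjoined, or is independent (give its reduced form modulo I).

4ab - 4a + 48/5b lies in I (it reduces to 0).

First compute the reduced Gröbner basis of I by Buchberger's algorithm.
f_1 = -10a + 4b, LT = a.
f_2 = -a^2 - b^2 + 1/2a - 6b, LT = a^2.

S(f_1,f_2): lcm = a^2. S = -2/5ab - b^2 + 1/2a - 6b.
  leading term ab: subtract (1/25b)·f_1 from -2/5ab - b^2 + 1/2a - 6b → -29/25b^2 + 1/2a - 6b
  leading term b^2: no divisor's leading term divides it; move -29/25b^2 to the remainder.
  leading term a: subtract (-1/20)·f_1 from 1/2a - 6b → -29/5b
  leading term b: no divisor's leading term divides it; move -29/5b to the remainder.
  remainder -29/25b^2 - 29/5b ≠ 0; add h_3 = -29/25b^2 - 29/5b to the basis.

The other S-polynomials (S(f_1,h_3), S(f_2,h_3)) all reduce to 0 modulo the current basis, so we have a Gröbner basis.
Inter-reduce: drop elements whose leading term is divisible by another's, tail-reduce, and make monic.
Reduced Gröbner basis: {b^2 + 5b, a - 2/5b}.
Label its elements g_1 = b^2 + 5b, g_2 = a - 2/5b.

Reduce p = 4ab - 4a + 48/5b modulo G:
  leading term ab: subtract (4b)·g_2 from 4ab - 4a + 48/5b → 8/5b^2 - 4a + 48/5b
  leading term b^2: subtract (8/5)·g_1 from 8/5b^2 - 4a + 48/5b → -4a + 8/5b
  leading term a: subtract (-4)·g_2 from -4a + 8/5b → 0
  normal form = 0.
Since the normal form is 0, p ∈ I.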